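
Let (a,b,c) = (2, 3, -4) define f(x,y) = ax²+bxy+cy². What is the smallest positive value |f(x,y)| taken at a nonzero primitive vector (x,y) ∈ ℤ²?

river: ρ → (-4,5,1)
river: ρ → (1,5,-4)
river: ρ → (-4,3,2)
river: ρ → (2,5,-2)
river: ρ → (-2,3,4)
river: ρ → (4,5,-1)
river: ρ → (-1,5,4)
river: ρ → (4,3,-2)
river: ρ → (-2,5,2)
river: ρ → (2,3,-4)
closes: descent 0, river 10
min |a| on river = 1

1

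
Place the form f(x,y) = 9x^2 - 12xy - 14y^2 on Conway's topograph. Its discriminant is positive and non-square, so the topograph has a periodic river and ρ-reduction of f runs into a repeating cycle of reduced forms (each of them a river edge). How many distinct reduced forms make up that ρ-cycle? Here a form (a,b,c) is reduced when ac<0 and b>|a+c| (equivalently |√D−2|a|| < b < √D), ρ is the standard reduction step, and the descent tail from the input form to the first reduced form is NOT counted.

D = 648, ⌊√D⌋ = 25
descent: ρ → (-14,12,9)  [lands on river]
river: ρ → (9,24,-2)
river: ρ → (-2,24,9)
river: ρ → (9,12,-14)
river: ρ → (-14,16,7)
river: ρ → (7,12,-18)
river: ρ → (-18,24,1)
river: ρ → (1,24,-18)
river: ρ → (-18,12,7)
river: ρ → (7,16,-14)
ρ-cycle length = 10 (tail of 1 descent step not counted)

10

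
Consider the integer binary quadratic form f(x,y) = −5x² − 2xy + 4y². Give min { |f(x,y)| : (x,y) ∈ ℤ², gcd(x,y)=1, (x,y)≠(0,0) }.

descent: ρ → (4,2,-5)  [lands on river]
river: ρ → (-5,8,1)
river: ρ → (1,8,-5)
river: ρ → (-5,2,4)
river: ρ → (4,6,-3)
river: ρ → (-3,6,4)
closes: descent 1, river 6
min |a| on river = 1

1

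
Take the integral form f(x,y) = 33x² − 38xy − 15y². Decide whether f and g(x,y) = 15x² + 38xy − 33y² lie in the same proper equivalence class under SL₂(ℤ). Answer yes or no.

D₁ = 3424, D₂ = 3424
river cycle of f (length 26): (-15, 38, 33), (33, 28, -20), (-20, 52, 9), (9, 56, -8), (-8, 56, 9), (9, 52, -20), (-20, 28, 33), (33, 38, -15), (-15, 52, 12), (12, 44, -31), … (16 more)
river cycle of g (length 26): (-33, 28, 20), (20, 52, -9), (-9, 56, 8), (8, 56, -9), (-9, 52, 20), (20, 28, -33), (-33, 38, 15), (15, 52, -12), (-12, 44, 31), (31, 18, -25), … (16 more)
cycles differ ⇒ inequivalent

no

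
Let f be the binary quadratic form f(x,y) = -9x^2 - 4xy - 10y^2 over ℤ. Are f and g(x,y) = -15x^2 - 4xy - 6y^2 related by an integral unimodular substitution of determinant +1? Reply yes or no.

D₁ = -344, D₂ = -344
f is negative-definite; reduce −f:
−f: reduced (well bottom): (9,4,10) with a≤c, −a<b≤a
flip sign back: reduced form of f is (-9,-4,-10)
g is negative-definite; reduce −g:
−g: flip: (15,4,6)→(6,-4,15)
−g: reduced (well bottom): (6,-4,15) with a≤c, −a<b≤a
flip sign back: reduced form of g is (-6,4,-15)
reduced forms (-9, -4, -10) vs (-6, 4, -15) ⇒ inequivalent

no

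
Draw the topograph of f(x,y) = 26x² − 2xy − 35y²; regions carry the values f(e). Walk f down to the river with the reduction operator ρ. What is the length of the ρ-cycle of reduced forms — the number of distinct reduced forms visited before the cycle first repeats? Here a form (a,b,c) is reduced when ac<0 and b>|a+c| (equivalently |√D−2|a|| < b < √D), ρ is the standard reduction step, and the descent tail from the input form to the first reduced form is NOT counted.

D = 3644, ⌊√D⌋ = 60
descent: ρ → (-35,2,26)
descent: ρ → (26,50,-11)  [lands on river]
river: ρ → (-11,60,1)
river: ρ → (1,60,-11)
river: ρ → (-11,50,26)
river: ρ → (26,54,-7)
river: ρ → (-7,58,10)
river: ρ → (10,42,-47)
river: ρ → (-47,52,5)
river: ρ → (5,58,-14)
river: ρ → (-14,54,13)
river: ρ → (13,50,-22)
river: ρ → (-22,38,25)
river: ρ → (25,12,-35)
river: ρ → (-35,58,2)
river: ρ → (2,58,-35)
river: ρ → (-35,12,25)
river: ρ → (25,38,-22)
river: ρ → (-22,50,13)
river: ρ → (13,54,-14)
river: ρ → (-14,58,5)
river: ρ → (5,52,-47)
river: ρ → (-47,42,10)
river: ρ → (10,58,-7)
river: ρ → (-7,54,26)
ρ-cycle length = 24 (tail of 2 descent steps not counted)

24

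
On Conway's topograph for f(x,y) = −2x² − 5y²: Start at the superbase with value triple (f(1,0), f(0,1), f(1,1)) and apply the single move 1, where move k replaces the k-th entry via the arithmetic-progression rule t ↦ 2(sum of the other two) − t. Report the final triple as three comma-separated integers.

start (-2,-5,-7) = (f(1,0),f(0,1),f(1,1))
replace slot 1: 2·((-5)+(-7)) − (-2) = -22 → (-22,-5,-7)

-22,-5,-7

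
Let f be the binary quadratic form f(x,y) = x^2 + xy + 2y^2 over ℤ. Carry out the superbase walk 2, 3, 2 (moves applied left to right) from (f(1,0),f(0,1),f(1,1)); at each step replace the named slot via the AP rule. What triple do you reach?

start (1,2,4) = (f(1,0),f(0,1),f(1,1))
replace slot 2: 2·(1+4) − 2 = 8 → (1,8,4)
replace slot 3: 2·(1+8) − 4 = 14 → (1,8,14)
replace slot 2: 2·(1+14) − 8 = 22 → (1,22,14)

1,22,14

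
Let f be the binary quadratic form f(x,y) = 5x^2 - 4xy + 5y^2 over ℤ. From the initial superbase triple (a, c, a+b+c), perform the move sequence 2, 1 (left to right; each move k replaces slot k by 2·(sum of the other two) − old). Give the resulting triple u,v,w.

start (5,5,6) = (f(1,0),f(0,1),f(1,1))
replace slot 2: 2·(5+6) − 5 = 17 → (5,17,6)
replace slot 1: 2·(17+6) − 5 = 41 → (41,17,6)

41,17,6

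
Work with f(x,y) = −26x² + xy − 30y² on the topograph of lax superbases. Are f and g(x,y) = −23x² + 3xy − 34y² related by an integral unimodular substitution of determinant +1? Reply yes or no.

D₁ = -3119, D₂ = -3119
f is negative-definite; reduce −f:
−f: reduced (well bottom): (26,-1,30) with a≤c, −a<b≤a
flip sign back: reduced form of f is (-26,1,-30)
g is negative-definite; reduce −g:
−g: reduced (well bottom): (23,-3,34) with a≤c, −a<b≤a
flip sign back: reduced form of g is (-23,3,-34)
reduced forms (-26, 1, -30) vs (-23, 3, -34) ⇒ inequivalent

no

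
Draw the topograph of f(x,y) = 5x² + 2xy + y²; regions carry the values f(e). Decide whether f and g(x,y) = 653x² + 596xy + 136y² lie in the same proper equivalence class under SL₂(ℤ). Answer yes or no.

D₁ = -16, D₂ = -16
f: flip: (5,2,1)→(1,-2,5)
f: translate: b→0 (≡-2 mod 2), so (1,-2,5)→(1,0,4)
f: reduced (well bottom): (1,0,4) with a≤c, −a<b≤a
g: flip: (653,596,136)→(136,-596,653)
g: translate: b→-52 (≡-596 mod 272), so (136,-596,653)→(136,-52,5)
g: flip: (136,-52,5)→(5,52,136)
g: translate: b→2 (≡52 mod 10), so (5,52,136)→(5,2,1)
g: flip: (5,2,1)→(1,-2,5)
g: translate: b→0 (≡-2 mod 2), so (1,-2,5)→(1,0,4)
g: reduced (well bottom): (1,0,4) with a≤c, −a<b≤a
reduced forms (1, 0, 4) vs (1, 0, 4) ⇒ equivalent

yes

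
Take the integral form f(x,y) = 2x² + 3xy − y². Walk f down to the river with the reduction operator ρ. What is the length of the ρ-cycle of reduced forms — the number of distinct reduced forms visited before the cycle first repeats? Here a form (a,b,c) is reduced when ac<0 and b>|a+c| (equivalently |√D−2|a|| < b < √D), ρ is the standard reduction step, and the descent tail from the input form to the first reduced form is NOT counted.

D = 17, ⌊√D⌋ = 4
river: ρ → (-1,3,2)
river: ρ → (2,1,-2)
river: ρ → (-2,3,1)
river: ρ → (1,3,-2)
river: ρ → (-2,1,2)
river: ρ → (2,3,-1)
ρ-cycle length = 6 (tail of 0 descent steps not counted)

6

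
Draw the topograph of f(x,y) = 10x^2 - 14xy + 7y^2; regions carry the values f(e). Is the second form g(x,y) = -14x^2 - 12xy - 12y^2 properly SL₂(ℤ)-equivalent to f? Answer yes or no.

D₁ = -84, D₂ = -528
discriminants differ ⇒ not SL₂(ℤ)-equivalent

no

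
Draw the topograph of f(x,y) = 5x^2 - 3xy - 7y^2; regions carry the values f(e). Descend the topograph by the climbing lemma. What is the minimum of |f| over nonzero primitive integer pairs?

descent: ρ → (-7,3,5)  [lands on river]
river: ρ → (5,7,-5)
river: ρ → (-5,3,7)
river: ρ → (7,11,-1)
river: ρ → (-1,11,7)
river: ρ → (7,3,-5)
river: ρ → (-5,7,5)
river: ρ → (5,3,-7)
river: ρ → (-7,11,1)
river: ρ → (1,11,-7)
closes: descent 1, river 10
min |a| on river = 1

1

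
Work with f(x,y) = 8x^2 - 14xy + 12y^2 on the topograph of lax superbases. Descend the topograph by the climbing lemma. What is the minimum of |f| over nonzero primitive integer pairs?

translate: b→2 (≡-14 mod 16), so (8,-14,12)→(8,2,6)
flip: (8,2,6)→(6,-2,8)
reduced (well bottom): (6,-2,8) with a≤c, −a<b≤a
well minimum = a = 6

6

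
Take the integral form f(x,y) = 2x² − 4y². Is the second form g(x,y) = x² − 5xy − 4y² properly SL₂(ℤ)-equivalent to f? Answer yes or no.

D₁ = 32, D₂ = 41
discriminants differ ⇒ not SL₂(ℤ)-equivalent

no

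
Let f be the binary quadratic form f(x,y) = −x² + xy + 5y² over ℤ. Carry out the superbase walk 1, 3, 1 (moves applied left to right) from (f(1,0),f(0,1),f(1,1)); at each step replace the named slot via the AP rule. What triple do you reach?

start (-1,5,5) = (f(1,0),f(0,1),f(1,1))
replace slot 1: 2·(5+5) − (-1) = 21 → (21,5,5)
replace slot 3: 2·(21+5) − 5 = 47 → (21,5,47)
replace slot 1: 2·(5+47) − 21 = 83 → (83,5,47)

83,5,47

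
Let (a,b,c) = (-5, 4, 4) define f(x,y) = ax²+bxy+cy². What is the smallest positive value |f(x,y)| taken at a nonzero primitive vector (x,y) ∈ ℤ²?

river: ρ → (4,4,-5)
river: ρ → (-5,6,3)
river: ρ → (3,6,-5)
river: ρ → (-5,4,4)
closes: descent 0, river 4
min |a| on river = 3

3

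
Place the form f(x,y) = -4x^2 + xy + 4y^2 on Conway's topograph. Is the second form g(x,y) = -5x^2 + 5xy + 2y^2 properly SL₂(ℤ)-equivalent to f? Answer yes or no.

D₁ = 65, D₂ = 65
river cycle of f (length 6): (4, 7, -1), (-1, 7, 4), (4, 1, -4), (-4, 7, 1), (1, 7, -4), (-4, 1, 4)
river cycle of g (length 6): (2, 7, -2), (-2, 5, 5), (5, 5, -2), (-2, 7, 2), (2, 5, -5), (-5, 5, 2)
cycles differ ⇒ inequivalent

no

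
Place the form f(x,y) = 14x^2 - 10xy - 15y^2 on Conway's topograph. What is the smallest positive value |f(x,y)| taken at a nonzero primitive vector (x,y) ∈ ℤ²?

descent: ρ → (-15,10,14)  [lands on river]
river: ρ → (14,18,-11)
river: ρ → (-11,26,6)
river: ρ → (6,22,-19)
river: ρ → (-19,16,9)
river: ρ → (9,20,-15)
closes: descent 1, river 6
min |a| on river = 6

6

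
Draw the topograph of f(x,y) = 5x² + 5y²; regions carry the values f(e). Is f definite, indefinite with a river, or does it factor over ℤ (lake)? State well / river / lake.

D = b²−4ac = 0² − 4·5·5 = -100
D < 0 ⇒ definite ⇒ every region one sign ⇒ single well

well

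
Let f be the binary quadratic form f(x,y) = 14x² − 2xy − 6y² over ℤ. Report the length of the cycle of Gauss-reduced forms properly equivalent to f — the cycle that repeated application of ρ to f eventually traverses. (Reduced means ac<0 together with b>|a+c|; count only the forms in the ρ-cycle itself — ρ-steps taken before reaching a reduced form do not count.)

D = 340, ⌊√D⌋ = 18
descent: ρ → (-6,14,6)  [lands on river]
river: ρ → (6,10,-10)
river: ρ → (-10,10,6)
river: ρ → (6,14,-6)
river: ρ → (-6,10,10)
river: ρ → (10,10,-6)
ρ-cycle length = 6 (tail of 1 descent step not counted)

6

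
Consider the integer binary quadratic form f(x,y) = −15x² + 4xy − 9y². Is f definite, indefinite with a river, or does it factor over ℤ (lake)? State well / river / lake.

D = b²−4ac = 4² − 4·(-15)·(-9) = -524
D < 0 ⇒ definite ⇒ every region one sign ⇒ single well

well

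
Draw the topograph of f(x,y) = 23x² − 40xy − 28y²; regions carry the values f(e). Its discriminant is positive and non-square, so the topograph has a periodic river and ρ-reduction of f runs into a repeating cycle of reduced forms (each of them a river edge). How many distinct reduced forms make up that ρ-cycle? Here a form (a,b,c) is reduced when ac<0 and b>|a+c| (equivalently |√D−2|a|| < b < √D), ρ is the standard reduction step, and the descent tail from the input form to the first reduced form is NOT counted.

D = 4176, ⌊√D⌋ = 64
descent: ρ → (-28,40,23)  [lands on river]
river: ρ → (23,52,-16)
river: ρ → (-16,44,35)
river: ρ → (35,26,-25)
river: ρ → (-25,24,36)
river: ρ → (36,48,-13)
river: ρ → (-13,56,20)
river: ρ → (20,64,-1)
river: ρ → (-1,64,20)
river: ρ → (20,56,-13)
river: ρ → (-13,48,36)
river: ρ → (36,24,-25)
river: ρ → (-25,26,35)
river: ρ → (35,44,-16)
river: ρ → (-16,52,23)
river: ρ → (23,40,-28)
river: ρ → (-28,16,35)
river: ρ → (35,54,-9)
river: ρ → (-9,54,35)
river: ρ → (35,16,-28)
ρ-cycle length = 20 (tail of 1 descent step not counted)

20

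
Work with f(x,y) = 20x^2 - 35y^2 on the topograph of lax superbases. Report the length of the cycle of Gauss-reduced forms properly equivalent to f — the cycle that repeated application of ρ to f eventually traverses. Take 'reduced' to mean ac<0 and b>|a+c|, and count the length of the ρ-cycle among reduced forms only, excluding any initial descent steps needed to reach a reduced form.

D = 2800, ⌊√D⌋ = 52
descent: ρ → (-35,0,20)
descent: ρ → (20,40,-15)  [lands on river]
river: ρ → (-15,50,5)
river: ρ → (5,50,-15)
river: ρ → (-15,40,20)
ρ-cycle length = 4 (tail of 2 descent steps not counted)

4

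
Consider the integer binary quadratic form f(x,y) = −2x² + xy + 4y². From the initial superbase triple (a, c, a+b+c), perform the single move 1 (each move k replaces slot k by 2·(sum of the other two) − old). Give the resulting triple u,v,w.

start (-2,4,3) = (f(1,0),f(0,1),f(1,1))
replace slot 1: 2·(4+3) − (-2) = 16 → (16,4,3)

16,4,3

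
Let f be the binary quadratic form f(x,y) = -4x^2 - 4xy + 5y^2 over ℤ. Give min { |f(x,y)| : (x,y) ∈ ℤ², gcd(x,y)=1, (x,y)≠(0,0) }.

descent: ρ → (5,4,-4)  [lands on river]
river: ρ → (-4,4,5)
river: ρ → (5,6,-3)
river: ρ → (-3,6,5)
closes: descent 1, river 4
min |a| on river = 3

3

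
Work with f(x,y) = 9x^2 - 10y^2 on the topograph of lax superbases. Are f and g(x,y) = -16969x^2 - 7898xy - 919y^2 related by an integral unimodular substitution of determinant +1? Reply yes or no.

D₁ = 360, D₂ = 360
river cycle of f (length 2): (9, 18, -1), (-1, 18, 9)
river cycle of g (length 2): (9, 18, -1), (-1, 18, 9)
cycles coincide ⇒ equivalent

yes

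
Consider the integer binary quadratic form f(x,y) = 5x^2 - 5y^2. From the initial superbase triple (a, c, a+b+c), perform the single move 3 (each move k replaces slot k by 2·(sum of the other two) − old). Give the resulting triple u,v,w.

start (5,-5,0) = (f(1,0),f(0,1),f(1,1))
replace slot 3: 2·(5+(-5)) − 0 = 0 → (5,-5,0)

5,-5,0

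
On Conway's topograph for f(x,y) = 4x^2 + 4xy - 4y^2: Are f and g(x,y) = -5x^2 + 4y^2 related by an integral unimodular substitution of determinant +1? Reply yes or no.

D₁ = 80, D₂ = 80
river cycle of f (length 2): (-4, 4, 4), (4, 4, -4)
river cycle of g (length 2): (4, 8, -1), (-1, 8, 4)
cycles differ ⇒ inequivalent

no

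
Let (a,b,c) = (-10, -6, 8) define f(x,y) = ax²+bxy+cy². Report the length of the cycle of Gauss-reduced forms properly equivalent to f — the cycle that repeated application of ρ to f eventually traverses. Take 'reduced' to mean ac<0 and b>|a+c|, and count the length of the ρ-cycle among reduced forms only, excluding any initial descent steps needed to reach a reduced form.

D = 356, ⌊√D⌋ = 18
descent: ρ → (8,6,-10)  [lands on river]
river: ρ → (-10,14,4)
river: ρ → (4,18,-2)
river: ρ → (-2,18,4)
river: ρ → (4,14,-10)
river: ρ → (-10,6,8)
river: ρ → (8,10,-8)
river: ρ → (-8,6,10)
river: ρ → (10,14,-4)
river: ρ → (-4,18,2)
river: ρ → (2,18,-4)
river: ρ → (-4,14,10)
river: ρ → (10,6,-8)
river: ρ → (-8,10,8)
ρ-cycle length = 14 (tail of 1 descent step not counted)

14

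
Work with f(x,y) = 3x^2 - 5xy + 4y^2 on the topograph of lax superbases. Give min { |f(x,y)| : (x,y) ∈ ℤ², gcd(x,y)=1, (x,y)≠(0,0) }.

translate: b→1 (≡-5 mod 6), so (3,-5,4)→(3,1,2)
flip: (3,1,2)→(2,-1,3)
reduced (well bottom): (2,-1,3) with a≤c, −a<b≤a
well minimum = a = 2

2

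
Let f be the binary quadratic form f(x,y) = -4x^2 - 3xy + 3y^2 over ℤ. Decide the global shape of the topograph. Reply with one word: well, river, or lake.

D = b²−4ac = (-3)² − 4·(-4)·3 = 57
D > 0 non-square ⇒ indefinite ⇒ periodic river

river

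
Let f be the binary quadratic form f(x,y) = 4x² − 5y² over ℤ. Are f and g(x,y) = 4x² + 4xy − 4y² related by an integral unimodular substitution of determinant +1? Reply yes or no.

D₁ = 80, D₂ = 80
river cycle of f (length 2): (4, 8, -1), (-1, 8, 4)
river cycle of g (length 2): (-4, 4, 4), (4, 4, -4)
cycles differ ⇒ inequivalent

no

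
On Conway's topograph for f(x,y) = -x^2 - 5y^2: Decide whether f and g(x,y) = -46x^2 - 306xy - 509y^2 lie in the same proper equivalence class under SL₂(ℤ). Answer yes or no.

D₁ = -20, D₂ = -20
f is negative-definite; reduce −f:
−f: reduced (well bottom): (1,0,5) with a≤c, −a<b≤a
flip sign back: reduced form of f is (-1,0,-5)
g is negative-definite; reduce −g:
−g: translate: b→30 (≡306 mod 92), so (46,306,509)→(46,30,5)
−g: flip: (46,30,5)→(5,-30,46)
−g: translate: b→0 (≡-30 mod 10), so (5,-30,46)→(5,0,1)
−g: flip: (5,0,1)→(1,0,5)
−g: reduced (well bottom): (1,0,5) with a≤c, −a<b≤a
flip sign back: reduced form of g is (-1,0,-5)
reduced forms (-1, 0, -5) vs (-1, 0, -5) ⇒ equivalent

yes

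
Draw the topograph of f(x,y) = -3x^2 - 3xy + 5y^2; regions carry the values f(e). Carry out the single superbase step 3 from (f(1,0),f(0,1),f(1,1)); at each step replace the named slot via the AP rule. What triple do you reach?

start (-3,5,-1) = (f(1,0),f(0,1),f(1,1))
replace slot 3: 2·((-3)+5) − (-1) = 5 → (-3,5,5)

-3,5,5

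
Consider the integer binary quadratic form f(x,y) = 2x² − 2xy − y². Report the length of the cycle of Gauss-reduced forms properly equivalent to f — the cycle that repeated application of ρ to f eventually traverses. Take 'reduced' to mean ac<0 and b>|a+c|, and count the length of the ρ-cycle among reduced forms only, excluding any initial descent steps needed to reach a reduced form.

D = 12, ⌊√D⌋ = 3
descent: ρ → (-1,2,2)  [lands on river]
river: ρ → (2,2,-1)
ρ-cycle length = 2 (tail of 1 descent step not counted)

2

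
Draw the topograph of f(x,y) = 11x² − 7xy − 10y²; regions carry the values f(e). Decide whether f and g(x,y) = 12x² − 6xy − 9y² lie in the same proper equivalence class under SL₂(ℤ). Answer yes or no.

D₁ = 489, D₂ = 468
discriminants differ ⇒ not SL₂(ℤ)-equivalent

no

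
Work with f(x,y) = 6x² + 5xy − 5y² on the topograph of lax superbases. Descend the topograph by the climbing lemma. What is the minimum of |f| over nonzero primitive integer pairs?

river: ρ → (-5,5,6)
river: ρ → (6,7,-4)
river: ρ → (-4,9,4)
river: ρ → (4,7,-6)
river: ρ → (-6,5,5)
river: ρ → (5,5,-6)
river: ρ → (-6,7,4)
river: ρ → (4,9,-4)
river: ρ → (-4,7,6)
river: ρ → (6,5,-5)
closes: descent 0, river 10
min |a| on river = 4

4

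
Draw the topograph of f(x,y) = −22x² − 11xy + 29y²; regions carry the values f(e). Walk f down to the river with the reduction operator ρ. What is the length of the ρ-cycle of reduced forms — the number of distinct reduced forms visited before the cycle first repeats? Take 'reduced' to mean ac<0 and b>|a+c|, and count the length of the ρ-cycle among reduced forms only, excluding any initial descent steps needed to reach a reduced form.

D = 2673, ⌊√D⌋ = 51
descent: ρ → (29,11,-22)  [lands on river]
river: ρ → (-22,33,18)
river: ρ → (18,39,-16)
river: ρ → (-16,25,32)
river: ρ → (32,39,-9)
river: ρ → (-9,51,2)
river: ρ → (2,49,-34)
river: ρ → (-34,19,17)
river: ρ → (17,49,-4)
river: ρ → (-4,47,29)
ρ-cycle length = 10 (tail of 1 descent step not counted)

10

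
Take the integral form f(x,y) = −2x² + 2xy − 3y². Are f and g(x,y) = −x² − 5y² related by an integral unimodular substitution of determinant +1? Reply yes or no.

D₁ = -20, D₂ = -20
f is negative-definite; reduce −f:
−f: translate: b→2 (≡-2 mod 4), so (2,-2,3)→(2,2,3)
−f: reduced (well bottom): (2,2,3) with a≤c, −a<b≤a
flip sign back: reduced form of f is (-2,-2,-3)
g is negative-definite; reduce −g:
−g: reduced (well bottom): (1,0,5) with a≤c, −a<b≤a
flip sign back: reduced form of g is (-1,0,-5)
reduced forms (-2, -2, -3) vs (-1, 0, -5) ⇒ inequivalent

no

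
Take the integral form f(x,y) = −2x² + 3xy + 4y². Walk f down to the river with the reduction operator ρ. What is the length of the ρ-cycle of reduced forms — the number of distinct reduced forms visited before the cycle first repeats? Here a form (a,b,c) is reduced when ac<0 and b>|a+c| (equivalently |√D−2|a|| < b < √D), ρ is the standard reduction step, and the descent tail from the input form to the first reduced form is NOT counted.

D = 41, ⌊√D⌋ = 6
river: ρ → (4,5,-1)
river: ρ → (-1,5,4)
river: ρ → (4,3,-2)
river: ρ → (-2,5,2)
river: ρ → (2,3,-4)
river: ρ → (-4,5,1)
river: ρ → (1,5,-4)
river: ρ → (-4,3,2)
river: ρ → (2,5,-2)
river: ρ → (-2,3,4)
ρ-cycle length = 10 (tail of 0 descent steps not counted)

10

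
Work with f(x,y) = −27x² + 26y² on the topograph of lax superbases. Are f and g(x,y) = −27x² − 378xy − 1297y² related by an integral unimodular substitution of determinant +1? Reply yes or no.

D₁ = 2808, D₂ = 2808
river cycle of f (length 2): (26, 52, -1), (-1, 52, 26)
river cycle of g (length 2): (26, 52, -1), (-1, 52, 26)
cycles coincide ⇒ equivalent

yes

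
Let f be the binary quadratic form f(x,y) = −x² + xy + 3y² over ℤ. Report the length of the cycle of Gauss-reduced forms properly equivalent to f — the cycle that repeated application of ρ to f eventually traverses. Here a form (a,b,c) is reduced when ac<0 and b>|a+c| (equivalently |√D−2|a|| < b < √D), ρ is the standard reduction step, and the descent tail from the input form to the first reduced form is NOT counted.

D = 13, ⌊√D⌋ = 3
descent: ρ → (3,-1,-1)
descent: ρ → (-1,3,1)  [lands on river]
river: ρ → (1,3,-1)
ρ-cycle length = 2 (tail of 2 descent steps not counted)

2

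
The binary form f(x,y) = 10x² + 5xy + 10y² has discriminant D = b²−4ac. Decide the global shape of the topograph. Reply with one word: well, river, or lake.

D = b²−4ac = 5² − 4·10·10 = -375
D < 0 ⇒ definite ⇒ every region one sign ⇒ single well

well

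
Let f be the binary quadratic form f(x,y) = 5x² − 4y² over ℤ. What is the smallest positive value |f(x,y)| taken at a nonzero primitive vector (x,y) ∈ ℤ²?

descent: ρ → (-4,8,1)  [lands on river]
river: ρ → (1,8,-4)
closes: descent 1, river 2
min |a| on river = 1

1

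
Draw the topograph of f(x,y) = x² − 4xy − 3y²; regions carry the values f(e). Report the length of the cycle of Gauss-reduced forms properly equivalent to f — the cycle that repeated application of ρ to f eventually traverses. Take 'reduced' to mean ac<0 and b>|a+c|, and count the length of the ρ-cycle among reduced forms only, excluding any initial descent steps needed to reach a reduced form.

D = 28, ⌊√D⌋ = 5
descent: ρ → (-3,4,1)  [lands on river]
river: ρ → (1,4,-3)
river: ρ → (-3,2,2)
river: ρ → (2,2,-3)
ρ-cycle length = 4 (tail of 1 descent step not counted)

4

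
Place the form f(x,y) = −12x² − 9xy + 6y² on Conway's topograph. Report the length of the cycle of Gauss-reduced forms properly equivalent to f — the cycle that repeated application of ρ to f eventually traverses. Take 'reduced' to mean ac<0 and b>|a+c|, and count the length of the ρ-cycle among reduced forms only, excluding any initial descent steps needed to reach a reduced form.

D = 369, ⌊√D⌋ = 19
descent: ρ → (6,9,-12)  [lands on river]
river: ρ → (-12,15,3)
river: ρ → (3,15,-12)
river: ρ → (-12,9,6)
river: ρ → (6,15,-6)
river: ρ → (-6,9,12)
river: ρ → (12,15,-3)
river: ρ → (-3,15,12)
river: ρ → (12,9,-6)
river: ρ → (-6,15,6)
ρ-cycle length = 10 (tail of 1 descent step not counted)

10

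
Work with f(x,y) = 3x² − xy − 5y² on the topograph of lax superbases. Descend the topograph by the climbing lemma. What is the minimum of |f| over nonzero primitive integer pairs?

descent: ρ → (-5,1,3)
descent: ρ → (3,5,-3)  [lands on river]
river: ρ → (-3,7,1)
river: ρ → (1,7,-3)
river: ρ → (-3,5,3)
river: ρ → (3,7,-1)
river: ρ → (-1,7,3)
closes: descent 2, river 6
min |a| on river = 1

1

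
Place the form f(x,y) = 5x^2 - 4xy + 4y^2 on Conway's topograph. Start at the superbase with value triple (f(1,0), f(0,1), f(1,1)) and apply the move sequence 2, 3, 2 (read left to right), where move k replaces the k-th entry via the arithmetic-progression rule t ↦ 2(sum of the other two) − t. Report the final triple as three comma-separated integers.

start (5,4,5) = (f(1,0),f(0,1),f(1,1))
replace slot 2: 2·(5+5) − 4 = 16 → (5,16,5)
replace slot 3: 2·(5+16) − 5 = 37 → (5,16,37)
replace slot 2: 2·(5+37) − 16 = 68 → (5,68,37)

5,68,37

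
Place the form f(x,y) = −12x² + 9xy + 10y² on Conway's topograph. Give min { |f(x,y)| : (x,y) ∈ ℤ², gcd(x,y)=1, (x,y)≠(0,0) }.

river: ρ → (10,11,-11)
river: ρ → (-11,11,10)
river: ρ → (10,9,-12)
river: ρ → (-12,15,7)
river: ρ → (7,13,-14)
river: ρ → (-14,15,6)
river: ρ → (6,21,-5)
river: ρ → (-5,19,10)
river: ρ → (10,21,-3)
river: ρ → (-3,21,10)
river: ρ → (10,19,-5)
river: ρ → (-5,21,6)
river: ρ → (6,15,-14)
river: ρ → (-14,13,7)
river: ρ → (7,15,-12)
river: ρ → (-12,9,10)
closes: descent 0, river 16
min |a| on river = 3

3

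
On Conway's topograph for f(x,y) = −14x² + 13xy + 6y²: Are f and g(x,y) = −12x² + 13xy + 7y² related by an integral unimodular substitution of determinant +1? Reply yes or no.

D₁ = 505, D₂ = 505
river cycle of f (length 8): (6, 11, -16), (-16, 21, 1), (1, 21, -16), (-16, 11, 6), (6, 13, -14), (-14, 15, 5), (5, 15, -14), (-14, 13, 6)
river cycle of g (length 8): (7, 15, -10), (-10, 5, 12), (12, 19, -3), (-3, 17, 18), (18, 19, -2), (-2, 21, 8), (8, 11, -12), (-12, 13, 7)
cycles differ ⇒ inequivalent

no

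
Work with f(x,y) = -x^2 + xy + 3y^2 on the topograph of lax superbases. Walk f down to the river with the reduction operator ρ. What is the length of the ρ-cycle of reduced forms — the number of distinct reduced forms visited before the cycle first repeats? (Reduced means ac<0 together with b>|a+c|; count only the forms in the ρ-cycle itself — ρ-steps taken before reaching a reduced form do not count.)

D = 13, ⌊√D⌋ = 3
descent: ρ → (3,-1,-1)
descent: ρ → (-1,3,1)  [lands on river]
river: ρ → (1,3,-1)
ρ-cycle length = 2 (tail of 2 descent steps not counted)

2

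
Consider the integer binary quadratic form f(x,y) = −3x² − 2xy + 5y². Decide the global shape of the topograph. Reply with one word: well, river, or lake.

D = b²−4ac = (-2)² − 4·(-3)·5 = 64
D = 8² is a perfect square ⇒ form factors over ℤ ⇒ lakes

lake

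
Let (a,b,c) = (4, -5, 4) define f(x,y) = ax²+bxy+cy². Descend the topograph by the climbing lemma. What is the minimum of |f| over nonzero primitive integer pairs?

translate: b→3 (≡-5 mod 8), so (4,-5,4)→(4,3,3)
flip: (4,3,3)→(3,-3,4)
translate: b→3 (≡-3 mod 6), so (3,-3,4)→(3,3,4)
reduced (well bottom): (3,3,4) with a≤c, −a<b≤a
well minimum = a = 3

3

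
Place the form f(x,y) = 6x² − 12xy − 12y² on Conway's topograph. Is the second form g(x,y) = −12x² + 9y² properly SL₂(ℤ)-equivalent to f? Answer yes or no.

D₁ = 432, D₂ = 432
river cycle of f (length 2): (-12, 12, 6), (6, 12, -12)
river cycle of g (length 2): (9, 18, -3), (-3, 18, 9)
cycles differ ⇒ inequivalent

no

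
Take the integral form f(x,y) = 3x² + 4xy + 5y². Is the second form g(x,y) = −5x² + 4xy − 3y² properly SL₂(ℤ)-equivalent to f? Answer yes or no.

D₁ = -44, D₂ = -44
f: translate: b→-2 (≡4 mod 6), so (3,4,5)→(3,-2,4)
f: reduced (well bottom): (3,-2,4) with a≤c, −a<b≤a
g is negative-definite; reduce −g:
−g: flip: (5,-4,3)→(3,4,5)
−g: translate: b→-2 (≡4 mod 6), so (3,4,5)→(3,-2,4)
−g: reduced (well bottom): (3,-2,4) with a≤c, −a<b≤a
flip sign back: reduced form of g is (-3,2,-4)
reduced forms (3, -2, 4) vs (-3, 2, -4) ⇒ inequivalent

no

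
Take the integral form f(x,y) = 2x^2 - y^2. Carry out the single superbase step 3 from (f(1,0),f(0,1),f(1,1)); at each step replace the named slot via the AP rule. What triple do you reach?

start (2,-1,1) = (f(1,0),f(0,1),f(1,1))
replace slot 3: 2·(2+(-1)) − 1 = 1 → (2,-1,1)

2,-1,1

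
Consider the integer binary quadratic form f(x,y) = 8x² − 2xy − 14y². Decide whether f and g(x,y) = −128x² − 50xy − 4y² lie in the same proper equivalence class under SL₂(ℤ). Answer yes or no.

D₁ = 452, D₂ = 452
river cycle of f (length 14): (8, 14, -8), (-8, 18, 4), (4, 14, -16), (-16, 18, 2), (2, 18, -16), (-16, 14, 4), (4, 18, -8), (-8, 14, 8), (8, 18, -4), (-4, 14, 16), … (4 more)
river cycle of g (length 14): (-4, 18, 8), (8, 14, -8), (-8, 18, 4), (4, 14, -16), (-16, 18, 2), (2, 18, -16), (-16, 14, 4), (4, 18, -8), (-8, 14, 8), (8, 18, -4), … (4 more)
cycles coincide ⇒ equivalent

yes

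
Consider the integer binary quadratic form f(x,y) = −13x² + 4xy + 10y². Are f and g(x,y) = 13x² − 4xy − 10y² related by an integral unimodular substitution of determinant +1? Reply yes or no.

D₁ = 536, D₂ = 536
river cycle of f (length 14): (10, 16, -7), (-7, 12, 14), (14, 16, -5), (-5, 14, 17), (17, 20, -2), (-2, 20, 17), (17, 14, -5), (-5, 16, 14), (14, 12, -7), (-7, 16, 10), … (4 more)
river cycle of g (length 14): (-10, 4, 13), (13, 22, -1), (-1, 22, 13), (13, 4, -10), (-10, 16, 7), (7, 12, -14), (-14, 16, 5), (5, 14, -17), (-17, 20, 2), (2, 20, -17), … (4 more)
cycles differ ⇒ inequivalent

no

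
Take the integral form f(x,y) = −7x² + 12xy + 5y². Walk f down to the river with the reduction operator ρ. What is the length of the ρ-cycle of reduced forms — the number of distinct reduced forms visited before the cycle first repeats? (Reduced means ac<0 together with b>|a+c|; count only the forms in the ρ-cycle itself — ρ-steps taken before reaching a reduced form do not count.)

D = 284, ⌊√D⌋ = 16
river: ρ → (5,8,-11)
river: ρ → (-11,14,2)
river: ρ → (2,14,-11)
river: ρ → (-11,8,5)
river: ρ → (5,12,-7)
river: ρ → (-7,16,1)
river: ρ → (1,16,-7)
river: ρ → (-7,12,5)
ρ-cycle length = 8 (tail of 0 descent steps not counted)

8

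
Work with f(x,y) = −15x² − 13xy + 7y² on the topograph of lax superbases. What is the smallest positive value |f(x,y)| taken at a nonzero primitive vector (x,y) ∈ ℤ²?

descent: ρ → (7,13,-15)  [lands on river]
river: ρ → (-15,17,5)
river: ρ → (5,23,-3)
river: ρ → (-3,19,19)
river: ρ → (19,19,-3)
river: ρ → (-3,23,5)
river: ρ → (5,17,-15)
river: ρ → (-15,13,7)
river: ρ → (7,15,-13)
river: ρ → (-13,11,9)
river: ρ → (9,7,-15)
river: ρ → (-15,23,1)
river: ρ → (1,23,-15)
river: ρ → (-15,7,9)
river: ρ → (9,11,-13)
river: ρ → (-13,15,7)
closes: descent 1, river 16
min |a| on river = 1

1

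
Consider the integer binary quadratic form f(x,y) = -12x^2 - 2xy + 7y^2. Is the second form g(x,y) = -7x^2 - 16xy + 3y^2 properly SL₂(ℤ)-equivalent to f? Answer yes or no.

D₁ = 340, D₂ = 340
river cycle of f (length 14): (7, 16, -3), (-3, 14, 12), (12, 10, -5), (-5, 10, 12), (12, 14, -3), (-3, 16, 7), (7, 12, -7), (-7, 16, 3), (3, 14, -12), (-12, 10, 5), … (4 more)
river cycle of g (length 14): (3, 16, -7), (-7, 12, 7), (7, 16, -3), (-3, 14, 12), (12, 10, -5), (-5, 10, 12), (12, 14, -3), (-3, 16, 7), (7, 12, -7), (-7, 16, 3), … (4 more)
cycles coincide ⇒ equivalent

yes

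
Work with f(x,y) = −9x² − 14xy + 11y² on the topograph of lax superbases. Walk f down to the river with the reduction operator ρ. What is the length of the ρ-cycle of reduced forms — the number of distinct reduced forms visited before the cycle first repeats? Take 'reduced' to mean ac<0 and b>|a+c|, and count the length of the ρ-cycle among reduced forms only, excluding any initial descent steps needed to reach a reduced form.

D = 592, ⌊√D⌋ = 24
descent: ρ → (11,14,-9)  [lands on river]
river: ρ → (-9,22,3)
river: ρ → (3,20,-16)
river: ρ → (-16,12,7)
river: ρ → (7,16,-12)
river: ρ → (-12,8,11)
ρ-cycle length = 6 (tail of 1 descent step not counted)

6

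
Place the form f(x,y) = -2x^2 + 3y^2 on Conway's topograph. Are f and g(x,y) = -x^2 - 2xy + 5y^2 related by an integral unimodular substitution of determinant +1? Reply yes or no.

D₁ = 24, D₂ = 24
river cycle of f (length 2): (-2, 4, 1), (1, 4, -2)
river cycle of g (length 2): (-1, 4, 2), (2, 4, -1)
cycles differ ⇒ inequivalent

no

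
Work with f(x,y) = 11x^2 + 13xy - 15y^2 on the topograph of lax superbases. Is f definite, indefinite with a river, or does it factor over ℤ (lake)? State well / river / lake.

D = b²−4ac = 13² − 4·11·(-15) = 829
D > 0 non-square ⇒ indefinite ⇒ periodic river

river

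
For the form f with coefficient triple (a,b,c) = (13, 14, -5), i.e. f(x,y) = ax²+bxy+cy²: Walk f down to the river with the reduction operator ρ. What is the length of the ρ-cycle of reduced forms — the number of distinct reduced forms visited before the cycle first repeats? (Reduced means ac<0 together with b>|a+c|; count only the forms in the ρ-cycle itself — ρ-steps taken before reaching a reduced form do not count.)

D = 456, ⌊√D⌋ = 21
river: ρ → (-5,16,10)
river: ρ → (10,4,-11)
river: ρ → (-11,18,3)
river: ρ → (3,18,-11)
river: ρ → (-11,4,10)
river: ρ → (10,16,-5)
river: ρ → (-5,14,13)
river: ρ → (13,12,-6)
river: ρ → (-6,12,13)
river: ρ → (13,14,-5)
ρ-cycle length = 10 (tail of 0 descent steps not counted)

10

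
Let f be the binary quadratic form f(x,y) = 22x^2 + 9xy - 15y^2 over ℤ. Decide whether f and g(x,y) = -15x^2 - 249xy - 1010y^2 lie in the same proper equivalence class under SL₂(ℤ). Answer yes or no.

D₁ = 1401, D₂ = 1401
river cycle of f (length 48): (-15, 21, 16), (16, 11, -20), (-20, 29, 7), (7, 27, -24), (-24, 21, 10), (10, 19, -26), (-26, 33, 3), (3, 33, -26), (-26, 19, 10), (10, 21, -24), … (38 more)
river cycle of g (length 48): (-15, 21, 16), (16, 11, -20), (-20, 29, 7), (7, 27, -24), (-24, 21, 10), (10, 19, -26), (-26, 33, 3), (3, 33, -26), (-26, 19, 10), (10, 21, -24), … (38 more)
cycles coincide ⇒ equivalent

yes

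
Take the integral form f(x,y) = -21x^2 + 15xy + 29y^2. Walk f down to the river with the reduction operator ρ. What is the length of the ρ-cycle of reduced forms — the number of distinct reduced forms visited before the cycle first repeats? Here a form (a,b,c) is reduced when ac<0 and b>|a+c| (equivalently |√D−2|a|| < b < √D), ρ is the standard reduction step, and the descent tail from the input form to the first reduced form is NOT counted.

D = 2661, ⌊√D⌋ = 51
river: ρ → (29,43,-7)
river: ρ → (-7,41,35)
river: ρ → (35,29,-13)
river: ρ → (-13,49,5)
river: ρ → (5,51,-3)
river: ρ → (-3,51,5)
river: ρ → (5,49,-13)
river: ρ → (-13,29,35)
river: ρ → (35,41,-7)
river: ρ → (-7,43,29)
river: ρ → (29,15,-21)
river: ρ → (-21,27,23)
river: ρ → (23,19,-25)
river: ρ → (-25,31,17)
river: ρ → (17,37,-19)
river: ρ → (-19,39,15)
river: ρ → (15,51,-1)
river: ρ → (-1,51,15)
river: ρ → (15,39,-19)
river: ρ → (-19,37,17)
river: ρ → (17,31,-25)
river: ρ → (-25,19,23)
river: ρ → (23,27,-21)
river: ρ → (-21,15,29)
ρ-cycle length = 24 (tail of 0 descent steps not counted)

24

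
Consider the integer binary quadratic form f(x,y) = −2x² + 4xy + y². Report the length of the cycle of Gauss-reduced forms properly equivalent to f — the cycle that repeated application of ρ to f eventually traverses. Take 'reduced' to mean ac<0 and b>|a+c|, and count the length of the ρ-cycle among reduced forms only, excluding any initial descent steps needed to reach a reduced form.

D = 24, ⌊√D⌋ = 4
river: ρ → (1,4,-2)
river: ρ → (-2,4,1)
ρ-cycle length = 2 (tail of 0 descent steps not counted)

2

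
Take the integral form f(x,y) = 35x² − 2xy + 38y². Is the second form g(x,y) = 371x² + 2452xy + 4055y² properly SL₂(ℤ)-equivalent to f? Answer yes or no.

D₁ = -5316, D₂ = -5316
f: reduced (well bottom): (35,-2,38) with a≤c, −a<b≤a
g: translate: b→226 (≡2452 mod 742), so (371,2452,4055)→(371,226,38)
g: flip: (371,226,38)→(38,-226,371)
g: translate: b→2 (≡-226 mod 76), so (38,-226,371)→(38,2,35)
g: flip: (38,2,35)→(35,-2,38)
g: reduced (well bottom): (35,-2,38) with a≤c, −a<b≤a
reduced forms (35, -2, 38) vs (35, -2, 38) ⇒ equivalent

yes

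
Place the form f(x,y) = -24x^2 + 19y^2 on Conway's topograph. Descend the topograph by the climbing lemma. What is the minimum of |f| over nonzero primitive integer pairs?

descent: ρ → (19,38,-5)  [lands on river]
river: ρ → (-5,42,3)
river: ρ → (3,42,-5)
river: ρ → (-5,38,19)
closes: descent 1, river 4
min |a| on river = 3

3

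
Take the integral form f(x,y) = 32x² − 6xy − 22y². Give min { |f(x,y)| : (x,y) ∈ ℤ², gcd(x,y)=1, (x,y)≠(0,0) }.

descent: ρ → (-22,50,4)  [lands on river]
river: ρ → (4,46,-46)
river: ρ → (-46,46,4)
river: ρ → (4,50,-22)
river: ρ → (-22,38,16)
river: ρ → (16,26,-34)
river: ρ → (-34,42,8)
river: ρ → (8,38,-44)
river: ρ → (-44,50,2)
river: ρ → (2,50,-44)
river: ρ → (-44,38,8)
river: ρ → (8,42,-34)
river: ρ → (-34,26,16)
river: ρ → (16,38,-22)
closes: descent 1, river 14
min |a| on river = 2

2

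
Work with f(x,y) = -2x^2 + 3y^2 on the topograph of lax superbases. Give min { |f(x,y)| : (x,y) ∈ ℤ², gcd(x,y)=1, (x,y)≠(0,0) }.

descent: ρ → (3,0,-2)
descent: ρ → (-2,4,1)  [lands on river]
river: ρ → (1,4,-2)
closes: descent 2, river 2
min |a| on river = 1

1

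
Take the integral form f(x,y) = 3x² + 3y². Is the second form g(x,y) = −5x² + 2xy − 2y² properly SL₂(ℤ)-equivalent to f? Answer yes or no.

D₁ = -36, D₂ = -36
f: reduced (well bottom): (3,0,3) with a≤c, −a<b≤a
g is negative-definite; reduce −g:
−g: flip: (5,-2,2)→(2,2,5)
−g: reduced (well bottom): (2,2,5) with a≤c, −a<b≤a
flip sign back: reduced form of g is (-2,-2,-5)
reduced forms (3, 0, 3) vs (-2, -2, -5) ⇒ inequivalent

no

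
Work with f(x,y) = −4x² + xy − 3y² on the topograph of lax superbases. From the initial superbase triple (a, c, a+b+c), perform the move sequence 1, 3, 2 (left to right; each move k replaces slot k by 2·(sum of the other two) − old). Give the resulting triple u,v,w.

start (-4,-3,-6) = (f(1,0),f(0,1),f(1,1))
replace slot 1: 2·((-3)+(-6)) − (-4) = -14 → (-14,-3,-6)
replace slot 3: 2·((-14)+(-3)) − (-6) = -28 → (-14,-3,-28)
replace slot 2: 2·((-14)+(-28)) − (-3) = -81 → (-14,-81,-28)

-14,-81,-28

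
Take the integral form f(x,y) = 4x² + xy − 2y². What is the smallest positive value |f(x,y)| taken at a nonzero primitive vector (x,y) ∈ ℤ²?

descent: ρ → (-2,3,3)  [lands on river]
river: ρ → (3,3,-2)
river: ρ → (-2,5,1)
river: ρ → (1,5,-2)
closes: descent 1, river 4
min |a| on river = 1

1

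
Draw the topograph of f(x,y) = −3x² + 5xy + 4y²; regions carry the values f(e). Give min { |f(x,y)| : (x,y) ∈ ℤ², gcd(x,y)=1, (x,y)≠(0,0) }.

river: ρ → (4,3,-4)
river: ρ → (-4,5,3)
river: ρ → (3,7,-2)
river: ρ → (-2,5,6)
river: ρ → (6,7,-1)
river: ρ → (-1,7,6)
river: ρ → (6,5,-2)
river: ρ → (-2,7,3)
river: ρ → (3,5,-4)
river: ρ → (-4,3,4)
river: ρ → (4,5,-3)
river: ρ → (-3,7,2)
river: ρ → (2,5,-6)
river: ρ → (-6,7,1)
river: ρ → (1,7,-6)
river: ρ → (-6,5,2)
river: ρ → (2,7,-3)
river: ρ → (-3,5,4)
closes: descent 0, river 18
min |a| on river = 1

1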